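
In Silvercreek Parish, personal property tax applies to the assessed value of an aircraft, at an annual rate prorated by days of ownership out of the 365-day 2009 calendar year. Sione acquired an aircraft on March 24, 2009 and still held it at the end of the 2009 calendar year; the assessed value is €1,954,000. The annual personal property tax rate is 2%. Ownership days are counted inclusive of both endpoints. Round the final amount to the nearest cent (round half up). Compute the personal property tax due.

€30,300.38

Days held (March 24 – December 31, 2009): 283 out of 365
Tax = €1,954,000 × 2% × 283/365 = €30,300.3836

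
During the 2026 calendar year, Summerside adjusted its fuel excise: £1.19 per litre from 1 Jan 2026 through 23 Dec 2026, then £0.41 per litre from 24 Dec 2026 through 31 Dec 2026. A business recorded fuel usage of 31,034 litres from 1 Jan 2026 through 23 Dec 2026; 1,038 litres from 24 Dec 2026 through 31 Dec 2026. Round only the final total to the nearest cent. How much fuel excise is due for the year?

£37,356.04

1 Jan – 23 Dec 2026: 31,034 litres at £1.19/litre → £36,930.46
24 Dec – 31 Dec 2026: 1,038 litres at £0.41/litre → £425.58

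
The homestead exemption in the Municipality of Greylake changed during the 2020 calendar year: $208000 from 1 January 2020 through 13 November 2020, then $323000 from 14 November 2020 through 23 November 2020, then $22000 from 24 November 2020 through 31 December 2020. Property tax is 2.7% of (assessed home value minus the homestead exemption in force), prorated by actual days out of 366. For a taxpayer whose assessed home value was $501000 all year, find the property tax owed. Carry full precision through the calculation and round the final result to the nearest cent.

$8347.57

1 January – 13 November 2020: 318 days, exemption $208000 → ($501000 − $208000) × 2.7% × 318/366 = $6873.4918
14 November – 23 November 2020: 10 days, exemption $323000 → ($501000 − $323000) × 2.7% × 10/366 = $131.3115
24 November – 31 December 2020: 38 days, exemption $22000 → ($501000 − $22000) × 2.7% × 38/366 = $1342.7705
Total = $8347.5738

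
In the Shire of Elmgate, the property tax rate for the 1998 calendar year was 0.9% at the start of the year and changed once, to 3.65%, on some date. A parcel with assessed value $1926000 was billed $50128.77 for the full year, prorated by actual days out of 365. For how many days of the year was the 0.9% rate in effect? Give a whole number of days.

Let d = days at the first rate; then 365 − d days at the second rate.
$1926000 × [0.9%·d + 3.65%·(365−d)] / 365 = $50128.77
Solving gives d = 139, so the new rate took effect on 20 May 1998.

139 days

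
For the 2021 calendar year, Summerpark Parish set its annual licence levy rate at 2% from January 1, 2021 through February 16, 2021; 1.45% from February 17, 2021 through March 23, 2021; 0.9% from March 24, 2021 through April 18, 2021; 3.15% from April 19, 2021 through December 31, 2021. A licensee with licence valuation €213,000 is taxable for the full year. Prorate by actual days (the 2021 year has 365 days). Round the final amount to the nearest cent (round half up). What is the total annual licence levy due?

€5,705.48

January 1 – February 16, 2021: 47 days at 2% → €213,000 × 2% × 47/365 = €548.5479
February 17 – March 23, 2021: 35 days at 1.45% → €213,000 × 1.45% × 35/365 = €296.1575
March 24 – April 18, 2021: 26 days at 0.9% → €213,000 × 0.9% × 26/365 = €136.5534
April 19 – December 31, 2021: 257 days at 3.15% → €213,000 × 3.15% × 257/365 = €4,724.2233
Total = €5,705.4822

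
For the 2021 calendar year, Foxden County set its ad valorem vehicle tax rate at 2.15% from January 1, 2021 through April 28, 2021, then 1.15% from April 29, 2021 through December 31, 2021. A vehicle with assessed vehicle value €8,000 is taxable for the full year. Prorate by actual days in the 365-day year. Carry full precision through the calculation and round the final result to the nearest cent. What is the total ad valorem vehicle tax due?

January 1 – April 28, 2021: 118 days at 2.15% → €8,000 × 2.15% × 118/365 = €55.6055
April 29 – December 31, 2021: 247 days at 1.15% → €8,000 × 1.15% × 247/365 = €62.2575
Total = €117.8630

€117.86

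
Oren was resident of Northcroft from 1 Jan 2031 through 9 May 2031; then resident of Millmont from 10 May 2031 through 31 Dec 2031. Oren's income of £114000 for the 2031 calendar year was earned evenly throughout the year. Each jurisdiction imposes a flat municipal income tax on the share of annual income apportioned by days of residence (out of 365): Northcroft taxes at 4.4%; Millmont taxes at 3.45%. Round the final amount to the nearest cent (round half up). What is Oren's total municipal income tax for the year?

£4315.76

Northcroft, 1 Jan – 9 May 2031: 129 days → £114000 × 4.4% × 129/365 = £1772.7781
Millmont, 10 May – 31 Dec 2031: 236 days → £114000 × 3.45% × 236/365 = £2542.9808
Total = £4315.7589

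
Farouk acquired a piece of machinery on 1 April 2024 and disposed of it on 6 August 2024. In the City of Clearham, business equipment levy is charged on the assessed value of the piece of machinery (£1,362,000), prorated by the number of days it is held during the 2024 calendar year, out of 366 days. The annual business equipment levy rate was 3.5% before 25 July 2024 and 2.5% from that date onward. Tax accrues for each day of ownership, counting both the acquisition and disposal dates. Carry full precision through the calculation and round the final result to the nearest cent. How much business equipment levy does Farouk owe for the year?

1 April – 24 July 2024: 115 days at 3.5% → £1,362,000 × 3.5% × 115/366 = £14,978.2787
25 July – 6 August 2024: 13 days at 2.5% → £1,362,000 × 2.5% × 13/366 = £1,209.4262
Total = £16,187.7049

£16,187.70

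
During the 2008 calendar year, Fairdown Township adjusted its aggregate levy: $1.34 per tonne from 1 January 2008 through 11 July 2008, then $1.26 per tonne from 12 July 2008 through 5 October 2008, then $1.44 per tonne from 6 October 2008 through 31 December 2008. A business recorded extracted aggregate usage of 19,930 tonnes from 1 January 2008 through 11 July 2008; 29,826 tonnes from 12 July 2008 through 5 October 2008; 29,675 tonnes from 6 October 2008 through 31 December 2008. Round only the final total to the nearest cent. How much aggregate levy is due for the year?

1 January – 11 July 2008: 19,930 tonnes at $1.34/tonne → $26706.20
12 July – 5 October 2008: 29,826 tonnes at $1.26/tonne → $37580.76
6 October – 31 December 2008: 29,675 tonnes at $1.44/tonne → $42732.00

$107018.96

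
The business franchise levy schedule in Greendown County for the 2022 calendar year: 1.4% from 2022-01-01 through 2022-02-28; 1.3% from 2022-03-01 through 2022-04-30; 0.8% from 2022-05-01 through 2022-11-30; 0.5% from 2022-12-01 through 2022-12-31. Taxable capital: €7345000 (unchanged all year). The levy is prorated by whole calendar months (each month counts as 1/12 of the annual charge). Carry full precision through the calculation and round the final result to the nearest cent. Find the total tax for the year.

2022-01-01 to 2022-02-28: 2 months at 1.4% → €7345000 × 1.4% × 2/12 = €17138.3333
2022-03-01 to 2022-04-30: 2 months at 1.3% → €7345000 × 1.3% × 2/12 = €15914.1667
2022-05-01 to 2022-11-30: 7 months at 0.8% → €7345000 × 0.8% × 7/12 = €34276.6667
2022-12-01 to 2022-12-31: 1 month at 0.5% → €7345000 × 0.5% × 1/12 = €3060.4167
Total = €70389.5833

€70389.58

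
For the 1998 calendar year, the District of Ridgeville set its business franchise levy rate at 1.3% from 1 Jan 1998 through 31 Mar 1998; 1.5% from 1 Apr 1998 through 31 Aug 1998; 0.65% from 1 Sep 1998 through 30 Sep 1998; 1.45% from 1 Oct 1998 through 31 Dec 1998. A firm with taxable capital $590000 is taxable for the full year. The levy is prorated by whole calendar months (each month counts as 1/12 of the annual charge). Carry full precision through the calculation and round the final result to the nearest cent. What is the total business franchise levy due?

$8063.33

1 Jan – 31 Mar 1998: 3 months at 1.3% → $590000 × 1.3% × 3/12 = $1917.5000
1 Apr – 31 Aug 1998: 5 months at 1.5% → $590000 × 1.5% × 5/12 = $3687.5000
1 Sep – 30 Sep 1998: 1 month at 0.65% → $590000 × 0.65% × 1/12 = $319.5833
1 Oct – 31 Dec 1998: 3 months at 1.45% → $590000 × 1.45% × 3/12 = $2138.7500
Total = $8063.3333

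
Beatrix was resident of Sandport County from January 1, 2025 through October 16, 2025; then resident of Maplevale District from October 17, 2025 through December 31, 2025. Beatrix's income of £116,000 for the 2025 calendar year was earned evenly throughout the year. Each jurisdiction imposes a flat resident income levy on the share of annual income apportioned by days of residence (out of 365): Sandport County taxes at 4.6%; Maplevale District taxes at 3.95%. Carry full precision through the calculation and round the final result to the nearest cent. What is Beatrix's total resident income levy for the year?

£5,179.00

Sandport County, January 1 – October 16, 2025: 289 days → £116,000 × 4.6% × 289/365 = £4,224.9425
Maplevale District, October 17 – December 31, 2025: 76 days → £116,000 × 3.95% × 76/365 = £954.0603
Total = £5,179.0027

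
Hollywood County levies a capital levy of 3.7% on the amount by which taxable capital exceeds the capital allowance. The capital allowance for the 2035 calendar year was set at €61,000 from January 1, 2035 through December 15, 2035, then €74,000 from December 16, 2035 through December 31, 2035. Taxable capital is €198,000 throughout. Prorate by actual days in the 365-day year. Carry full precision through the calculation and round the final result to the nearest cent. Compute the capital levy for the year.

January 1 – December 15, 2035: 349 days, exemption €61,000 → (€198,000 − €61,000) × 3.7% × 349/365 = €4,846.7973
December 16 – December 31, 2035: 16 days, exemption €74,000 → (€198,000 − €74,000) × 3.7% × 16/365 = €201.1178
Total = €5,047.9151

€5,047.92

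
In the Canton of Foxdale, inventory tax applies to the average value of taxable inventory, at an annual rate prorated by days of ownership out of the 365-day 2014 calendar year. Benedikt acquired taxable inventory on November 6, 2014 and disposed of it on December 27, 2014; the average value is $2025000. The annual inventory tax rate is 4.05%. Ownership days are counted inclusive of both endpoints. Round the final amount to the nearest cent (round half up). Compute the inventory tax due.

$11683.97

Days held (November 6 – December 27, 2014): 52 out of 365
Tax = $2025000 × 4.05% × 52/365 = $11683.9726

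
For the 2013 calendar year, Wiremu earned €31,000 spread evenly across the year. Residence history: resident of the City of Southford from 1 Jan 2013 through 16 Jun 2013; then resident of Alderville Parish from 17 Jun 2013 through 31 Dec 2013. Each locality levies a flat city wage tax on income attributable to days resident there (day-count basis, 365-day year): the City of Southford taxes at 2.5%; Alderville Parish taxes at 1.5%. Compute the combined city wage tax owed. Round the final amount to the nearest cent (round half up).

The City of Southford, 1 Jan – 16 Jun 2013: 167 days → €31,000 × 2.5% × 167/365 = €354.5890
Alderville Parish, 17 Jun – 31 Dec 2013: 198 days → €31,000 × 1.5% × 198/365 = €252.2466
Total = €606.8356

€606.84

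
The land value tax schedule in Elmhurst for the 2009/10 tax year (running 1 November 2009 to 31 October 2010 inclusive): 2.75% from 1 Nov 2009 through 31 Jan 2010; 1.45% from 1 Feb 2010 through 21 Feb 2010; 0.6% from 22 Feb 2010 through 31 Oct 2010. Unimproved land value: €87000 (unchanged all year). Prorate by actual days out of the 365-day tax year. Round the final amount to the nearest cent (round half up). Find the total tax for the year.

€1036.02

1 Nov 2009 – 31 Jan 2010: 92 days at 2.75% → €87000 × 2.75% × 92/365 = €603.0411
1 Feb – 21 Feb 2010: 21 days at 1.45% → €87000 × 1.45% × 21/365 = €72.5795
22 Feb – 31 Oct 2010: 252 days at 0.6% → €87000 × 0.6% × 252/365 = €360.3945
Total = €1036.0151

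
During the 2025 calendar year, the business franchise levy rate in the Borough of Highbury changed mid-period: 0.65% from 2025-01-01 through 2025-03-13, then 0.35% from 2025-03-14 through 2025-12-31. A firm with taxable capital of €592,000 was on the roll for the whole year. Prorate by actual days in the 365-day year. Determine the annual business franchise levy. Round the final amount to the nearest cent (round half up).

€2,422.33

2025-01-01 to 2025-03-13: 72 days at 0.65% → €592,000 × 0.65% × 72/365 = €759.0575
2025-03-14 to 2025-12-31: 293 days at 0.35% → €592,000 × 0.35% × 293/365 = €1,663.2767
Total = €2,422.3342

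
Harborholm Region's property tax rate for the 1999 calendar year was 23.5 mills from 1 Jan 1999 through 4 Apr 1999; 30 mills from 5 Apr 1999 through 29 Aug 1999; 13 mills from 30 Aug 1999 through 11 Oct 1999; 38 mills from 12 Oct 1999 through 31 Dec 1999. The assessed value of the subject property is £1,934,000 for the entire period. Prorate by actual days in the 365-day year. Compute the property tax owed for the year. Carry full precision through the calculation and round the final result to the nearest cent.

£54,342.75

1 Jan – 4 Apr 1999: 94 days at 23.5 mills → £1,934,000 × 2.35% × 94/365 = £11,704.6740
5 Apr – 29 Aug 1999: 147 days at 30 mills → £1,934,000 × 3% × 147/365 = £23,366.9589
30 Aug – 11 Oct 1999: 43 days at 13 mills → £1,934,000 × 1.3% × 43/365 = £2,961.9342
12 Oct – 31 Dec 1999: 81 days at 38 mills → £1,934,000 × 3.8% × 81/365 = £16,309.1836
Total = £54,342.7507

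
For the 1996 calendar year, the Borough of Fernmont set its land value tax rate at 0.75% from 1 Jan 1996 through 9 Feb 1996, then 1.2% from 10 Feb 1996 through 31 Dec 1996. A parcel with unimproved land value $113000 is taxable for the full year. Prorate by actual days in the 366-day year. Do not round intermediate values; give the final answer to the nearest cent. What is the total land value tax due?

$1300.43

1 Jan – 9 Feb 1996: 40 days at 0.75% → $113000 × 0.75% × 40/366 = $92.6230
10 Feb – 31 Dec 1996: 326 days at 1.2% → $113000 × 1.2% × 326/366 = $1207.8033
Total = $1300.4262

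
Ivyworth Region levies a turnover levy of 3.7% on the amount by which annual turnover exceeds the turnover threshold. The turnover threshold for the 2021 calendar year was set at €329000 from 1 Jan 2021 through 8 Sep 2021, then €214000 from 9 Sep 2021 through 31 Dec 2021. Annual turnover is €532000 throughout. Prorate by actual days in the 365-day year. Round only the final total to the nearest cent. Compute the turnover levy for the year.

1 Jan – 8 Sep 2021: 251 days, exemption €329000 → (€532000 − €329000) × 3.7% × 251/365 = €5165.0986
9 Sep – 31 Dec 2021: 114 days, exemption €214000 → (€532000 − €214000) × 3.7% × 114/365 = €3674.8603
Total = €8839.9589

€8839.96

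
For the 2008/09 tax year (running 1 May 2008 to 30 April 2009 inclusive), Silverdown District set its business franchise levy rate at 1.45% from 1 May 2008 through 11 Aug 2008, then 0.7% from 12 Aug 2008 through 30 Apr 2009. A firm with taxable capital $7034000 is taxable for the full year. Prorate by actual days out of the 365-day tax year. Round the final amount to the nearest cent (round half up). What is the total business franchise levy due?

$64125.03

1 May – 11 Aug 2008: 103 days at 1.45% → $7034000 × 1.45% × 103/365 = $28781.5863
12 Aug 2008 – 30 Apr 2009: 262 days at 0.7% → $7034000 × 0.7% × 262/365 = $35343.4411
Total = $64125.0274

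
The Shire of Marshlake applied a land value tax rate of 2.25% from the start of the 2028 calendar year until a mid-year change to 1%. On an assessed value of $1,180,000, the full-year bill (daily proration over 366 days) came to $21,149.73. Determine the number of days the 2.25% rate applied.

232 days

Let d = days at the first rate; then 366 − d days at the second rate.
$1,180,000 × [2.25%·d + 1%·(366−d)] / 366 = $21,149.73
Solving gives d = 232, so the new rate took effect on 20 Aug 2028.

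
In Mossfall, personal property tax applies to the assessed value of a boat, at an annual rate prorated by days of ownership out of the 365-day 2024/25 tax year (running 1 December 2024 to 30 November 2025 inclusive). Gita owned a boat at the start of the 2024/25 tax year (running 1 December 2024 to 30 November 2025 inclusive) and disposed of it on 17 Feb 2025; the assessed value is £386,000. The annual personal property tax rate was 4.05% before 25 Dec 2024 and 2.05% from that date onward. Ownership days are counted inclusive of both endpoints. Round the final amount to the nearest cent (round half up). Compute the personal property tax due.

£2,220.29

1 Dec – 24 Dec 2024: 24 days at 4.05% → £386,000 × 4.05% × 24/365 = £1,027.9233
25 Dec 2024 – 17 Feb 2025: 55 days at 2.05% → £386,000 × 2.05% × 55/365 = £1,192.3699
Total = £2,220.2932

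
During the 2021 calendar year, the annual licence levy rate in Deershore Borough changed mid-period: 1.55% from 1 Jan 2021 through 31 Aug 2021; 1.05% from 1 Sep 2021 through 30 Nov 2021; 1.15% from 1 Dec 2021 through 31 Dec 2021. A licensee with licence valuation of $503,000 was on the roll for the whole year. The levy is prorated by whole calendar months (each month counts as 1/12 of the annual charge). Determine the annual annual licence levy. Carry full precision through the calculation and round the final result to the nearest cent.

$7,000.08

1 Jan – 31 Aug 2021: 8 months at 1.55% → $503,000 × 1.55% × 8/12 = $5,197.6667
1 Sep – 30 Nov 2021: 3 months at 1.05% → $503,000 × 1.05% × 3/12 = $1,320.3750
1 Dec – 31 Dec 2021: 1 month at 1.15% → $503,000 × 1.15% × 1/12 = $482.0417
Total = $7,000.0833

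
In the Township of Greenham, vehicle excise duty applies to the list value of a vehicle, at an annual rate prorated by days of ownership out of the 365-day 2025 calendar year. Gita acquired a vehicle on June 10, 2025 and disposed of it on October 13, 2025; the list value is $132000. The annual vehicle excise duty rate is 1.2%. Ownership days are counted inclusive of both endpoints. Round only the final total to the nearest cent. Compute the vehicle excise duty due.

Days held (June 10 – October 13, 2025): 126 out of 365
Tax = $132000 × 1.2% × 126/365 = $546.8055

$546.81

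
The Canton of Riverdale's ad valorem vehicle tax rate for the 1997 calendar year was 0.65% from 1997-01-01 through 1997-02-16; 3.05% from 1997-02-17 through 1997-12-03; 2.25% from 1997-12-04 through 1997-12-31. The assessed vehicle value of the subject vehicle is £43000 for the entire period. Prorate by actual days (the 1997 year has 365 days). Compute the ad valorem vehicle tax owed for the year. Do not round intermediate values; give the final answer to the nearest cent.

£1152.22

1997-01-01 to 1997-02-16: 47 days at 0.65% → £43000 × 0.65% × 47/365 = £35.9904
1997-02-17 to 1997-12-03: 290 days at 3.05% → £43000 × 3.05% × 290/365 = £1042.0137
1997-12-04 to 1997-12-31: 28 days at 2.25% → £43000 × 2.25% × 28/365 = £74.2192
Total = £1152.2233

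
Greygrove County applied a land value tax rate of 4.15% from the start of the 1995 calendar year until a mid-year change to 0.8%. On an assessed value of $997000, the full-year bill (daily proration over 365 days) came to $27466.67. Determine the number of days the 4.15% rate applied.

Let d = days at the first rate; then 365 − d days at the second rate.
$997000 × [4.15%·d + 0.8%·(365−d)] / 365 = $27466.67
Solving gives d = 213, so the new rate took effect on 2 Aug 1995.

213 days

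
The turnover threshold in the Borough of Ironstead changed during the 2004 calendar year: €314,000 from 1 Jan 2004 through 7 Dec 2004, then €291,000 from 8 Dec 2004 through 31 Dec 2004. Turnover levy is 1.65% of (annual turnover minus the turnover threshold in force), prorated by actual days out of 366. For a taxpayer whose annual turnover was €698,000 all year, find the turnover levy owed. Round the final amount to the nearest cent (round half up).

1 Jan – 7 Dec 2004: 342 days, exemption €314,000 → (€698,000 − €314,000) × 1.65% × 342/366 = €5,920.5246
8 Dec – 31 Dec 2004: 24 days, exemption €291,000 → (€698,000 − €291,000) × 1.65% × 24/366 = €440.3607
Total = €6,360.8852

€6,360.89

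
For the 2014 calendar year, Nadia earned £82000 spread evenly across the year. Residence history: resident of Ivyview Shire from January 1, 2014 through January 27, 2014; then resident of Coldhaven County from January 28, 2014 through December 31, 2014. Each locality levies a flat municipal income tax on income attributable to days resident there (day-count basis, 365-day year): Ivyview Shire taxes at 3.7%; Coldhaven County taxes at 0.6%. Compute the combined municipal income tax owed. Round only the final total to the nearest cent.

Ivyview Shire, January 1 – January 27, 2014: 27 days → £82000 × 3.7% × 27/365 = £224.4329
Coldhaven County, January 28 – December 31, 2014: 338 days → £82000 × 0.6% × 338/365 = £455.6055
Total = £680.0384

£680.04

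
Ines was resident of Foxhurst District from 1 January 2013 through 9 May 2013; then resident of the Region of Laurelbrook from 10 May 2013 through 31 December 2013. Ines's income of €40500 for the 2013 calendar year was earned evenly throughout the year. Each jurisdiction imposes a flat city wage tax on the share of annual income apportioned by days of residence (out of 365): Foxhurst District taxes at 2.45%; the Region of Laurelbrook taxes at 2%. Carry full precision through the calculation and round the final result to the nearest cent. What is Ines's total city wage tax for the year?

Foxhurst District, 1 January – 9 May 2013: 129 days → €40500 × 2.45% × 129/365 = €350.6856
The Region of Laurelbrook, 10 May – 31 December 2013: 236 days → €40500 × 2% × 236/365 = €523.7260
Total = €874.4116

€874.41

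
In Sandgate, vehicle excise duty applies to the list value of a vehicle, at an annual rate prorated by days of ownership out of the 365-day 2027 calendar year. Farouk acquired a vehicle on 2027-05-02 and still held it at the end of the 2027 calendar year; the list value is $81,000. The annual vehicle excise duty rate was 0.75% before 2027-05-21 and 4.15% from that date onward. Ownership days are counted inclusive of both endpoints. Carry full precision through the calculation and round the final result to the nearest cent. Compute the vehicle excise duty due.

2027-05-02 to 2027-05-20: 19 days at 0.75% → $81,000 × 0.75% × 19/365 = $31.6233
2027-05-21 to 2027-12-31: 225 days at 4.15% → $81,000 × 4.15% × 225/365 = $2,072.1575
Total = $2,103.7808

$2,103.78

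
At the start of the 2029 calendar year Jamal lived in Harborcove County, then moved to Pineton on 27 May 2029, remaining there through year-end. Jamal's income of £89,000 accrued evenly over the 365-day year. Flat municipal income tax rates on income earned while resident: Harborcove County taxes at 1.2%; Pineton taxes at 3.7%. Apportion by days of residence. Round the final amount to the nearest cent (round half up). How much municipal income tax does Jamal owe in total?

Harborcove County, 1 January – 26 May 2029: 146 days → £89,000 × 1.2% × 146/365 = £427.2000
Pineton, 27 May – 31 December 2029: 219 days → £89,000 × 3.7% × 219/365 = £1,975.8000
Total = £2,403.0000

£2,403.00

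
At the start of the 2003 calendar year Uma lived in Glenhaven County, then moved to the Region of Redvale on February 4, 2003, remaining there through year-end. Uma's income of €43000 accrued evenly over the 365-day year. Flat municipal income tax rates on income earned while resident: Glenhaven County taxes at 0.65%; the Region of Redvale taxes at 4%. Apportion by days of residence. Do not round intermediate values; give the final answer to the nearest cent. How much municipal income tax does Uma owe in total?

€1585.82

Glenhaven County, January 1 – February 3, 2003: 34 days → €43000 × 0.65% × 34/365 = €26.0356
The Region of Redvale, February 4 – December 31, 2003: 331 days → €43000 × 4% × 331/365 = €1559.7808
Total = €1585.8164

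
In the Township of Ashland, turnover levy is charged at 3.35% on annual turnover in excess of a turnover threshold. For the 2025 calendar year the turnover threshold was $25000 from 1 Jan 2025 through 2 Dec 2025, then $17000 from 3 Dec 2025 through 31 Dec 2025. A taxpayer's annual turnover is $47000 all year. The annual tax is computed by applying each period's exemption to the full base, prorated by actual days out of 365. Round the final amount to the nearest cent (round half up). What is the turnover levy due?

1 Jan – 2 Dec 2025: 336 days, exemption $25000 → ($47000 − $25000) × 3.35% × 336/365 = $678.4438
3 Dec – 31 Dec 2025: 29 days, exemption $17000 → ($47000 − $17000) × 3.35% × 29/365 = $79.8493
Total = $758.2932

$758.29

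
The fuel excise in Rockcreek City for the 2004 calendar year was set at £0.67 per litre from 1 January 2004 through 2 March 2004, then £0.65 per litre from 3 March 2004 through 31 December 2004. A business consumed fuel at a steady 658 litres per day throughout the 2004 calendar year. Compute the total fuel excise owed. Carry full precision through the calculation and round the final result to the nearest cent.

1 January – 2 March 2004: 62 days × 658 litres/day = 40,796 litres at £0.67/litre → £27,333.32
3 March – 31 December 2004: 304 days × 658 litres/day = 200,032 litres at £0.65/litre → £130,020.80

£157,354.12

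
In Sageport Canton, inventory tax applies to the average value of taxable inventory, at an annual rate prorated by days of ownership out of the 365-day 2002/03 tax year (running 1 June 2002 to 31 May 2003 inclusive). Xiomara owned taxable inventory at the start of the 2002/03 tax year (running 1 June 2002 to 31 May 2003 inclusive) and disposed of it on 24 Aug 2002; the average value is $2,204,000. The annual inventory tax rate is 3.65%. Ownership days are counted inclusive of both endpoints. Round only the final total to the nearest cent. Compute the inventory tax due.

$18,734.00

Days held (1 Jun – 24 Aug 2002): 85 out of 365
Tax = $2,204,000 × 3.65% × 85/365 = $18,734.0000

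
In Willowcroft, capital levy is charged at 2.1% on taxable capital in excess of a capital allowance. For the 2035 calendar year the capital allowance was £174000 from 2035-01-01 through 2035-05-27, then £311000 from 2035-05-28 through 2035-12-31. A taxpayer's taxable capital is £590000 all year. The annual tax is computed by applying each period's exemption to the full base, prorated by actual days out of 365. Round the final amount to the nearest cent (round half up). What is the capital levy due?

£7017.68

2035-01-01 to 2035-05-27: 147 days, exemption £174000 → (£590000 − £174000) × 2.1% × 147/365 = £3518.3342
2035-05-28 to 2035-12-31: 218 days, exemption £311000 → (£590000 − £311000) × 2.1% × 218/365 = £3499.3479
Total = £7017.6822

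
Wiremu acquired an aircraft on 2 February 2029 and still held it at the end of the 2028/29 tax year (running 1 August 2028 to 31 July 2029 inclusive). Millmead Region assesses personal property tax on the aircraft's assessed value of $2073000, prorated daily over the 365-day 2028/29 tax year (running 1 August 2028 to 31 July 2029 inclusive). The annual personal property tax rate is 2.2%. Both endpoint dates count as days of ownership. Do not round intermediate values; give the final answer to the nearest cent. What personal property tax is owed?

$22490.63

Days held (2 February – 31 July 2029): 180 out of 365
Tax = $2073000 × 2.2% × 180/365 = $22490.6301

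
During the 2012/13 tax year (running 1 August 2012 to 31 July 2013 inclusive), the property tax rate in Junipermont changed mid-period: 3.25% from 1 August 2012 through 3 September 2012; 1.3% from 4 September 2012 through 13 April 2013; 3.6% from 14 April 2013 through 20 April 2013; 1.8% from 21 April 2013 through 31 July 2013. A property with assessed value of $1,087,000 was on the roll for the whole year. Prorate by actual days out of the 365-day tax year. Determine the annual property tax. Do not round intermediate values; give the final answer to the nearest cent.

$18,103.76

1 August – 3 September 2012: 34 days at 3.25% → $1,087,000 × 3.25% × 34/365 = $3,290.7808
4 September 2012 – 13 April 2013: 222 days at 1.3% → $1,087,000 × 1.3% × 222/365 = $8,594.7452
14 April – 20 April 2013: 7 days at 3.6% → $1,087,000 × 3.6% × 7/365 = $750.4767
21 April – 31 July 2013: 102 days at 1.8% → $1,087,000 × 1.8% × 102/365 = $5,467.7589
Total = $18,103.7616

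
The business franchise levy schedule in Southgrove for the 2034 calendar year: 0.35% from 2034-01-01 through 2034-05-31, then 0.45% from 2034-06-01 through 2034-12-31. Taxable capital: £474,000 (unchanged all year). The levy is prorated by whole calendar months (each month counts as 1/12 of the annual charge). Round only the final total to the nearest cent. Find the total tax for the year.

2034-01-01 to 2034-05-31: 5 months at 0.35% → £474,000 × 0.35% × 5/12 = £691.2500
2034-06-01 to 2034-12-31: 7 months at 0.45% → £474,000 × 0.45% × 7/12 = £1,244.2500
Total = £1,935.5000

£1,935.50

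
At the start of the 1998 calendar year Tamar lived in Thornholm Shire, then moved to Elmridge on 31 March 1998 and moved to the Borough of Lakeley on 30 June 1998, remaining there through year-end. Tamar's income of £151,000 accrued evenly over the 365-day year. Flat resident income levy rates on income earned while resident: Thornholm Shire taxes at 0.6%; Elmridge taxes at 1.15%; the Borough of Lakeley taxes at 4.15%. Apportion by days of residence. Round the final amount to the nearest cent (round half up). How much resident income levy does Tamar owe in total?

£3,830.02

Thornholm Shire, 1 January – 30 March 1998: 89 days → £151,000 × 0.6% × 89/365 = £220.9151
Elmridge, 31 March – 29 June 1998: 91 days → £151,000 × 1.15% × 91/365 = £432.9356
The Borough of Lakeley, 30 June – 31 December 1998: 185 days → £151,000 × 4.15% × 185/365 = £3,176.1712
Total = £3,830.0219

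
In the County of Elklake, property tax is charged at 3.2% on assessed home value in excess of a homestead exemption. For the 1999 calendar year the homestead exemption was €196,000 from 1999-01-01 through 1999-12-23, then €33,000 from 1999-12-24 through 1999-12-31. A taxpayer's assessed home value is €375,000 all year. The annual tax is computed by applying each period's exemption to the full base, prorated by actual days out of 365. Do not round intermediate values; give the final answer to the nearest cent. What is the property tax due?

1999-01-01 to 1999-12-23: 357 days, exemption €196,000 → (€375,000 − €196,000) × 3.2% × 357/365 = €5,602.4548
1999-12-24 to 1999-12-31: 8 days, exemption €33,000 → (€375,000 − €33,000) × 3.2% × 8/365 = €239.8685
Total = €5,842.3233

€5,842.32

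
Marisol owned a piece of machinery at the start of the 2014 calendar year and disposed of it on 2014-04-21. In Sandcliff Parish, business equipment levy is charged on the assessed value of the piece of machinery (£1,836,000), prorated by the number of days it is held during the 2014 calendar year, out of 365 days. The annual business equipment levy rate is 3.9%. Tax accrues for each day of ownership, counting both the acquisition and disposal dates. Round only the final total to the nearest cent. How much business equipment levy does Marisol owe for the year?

Days held (2014-01-01 to 2014-04-21): 111 out of 365
Tax = £1,836,000 × 3.9% × 111/365 = £21,775.4630

£21,775.46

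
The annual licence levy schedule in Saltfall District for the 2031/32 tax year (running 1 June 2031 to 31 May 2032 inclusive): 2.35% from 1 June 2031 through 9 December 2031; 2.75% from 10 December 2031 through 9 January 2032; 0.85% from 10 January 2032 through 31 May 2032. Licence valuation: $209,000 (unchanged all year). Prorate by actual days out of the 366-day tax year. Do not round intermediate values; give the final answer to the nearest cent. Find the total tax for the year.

1 June – 9 December 2031: 192 days at 2.35% → $209,000 × 2.35% × 192/366 = $2,576.5246
10 December 2031 – 9 January 2032: 31 days at 2.75% → $209,000 × 2.75% × 31/366 = $486.8101
10 January – 31 May 2032: 143 days at 0.85% → $209,000 × 0.85% × 143/366 = $694.0970
Total = $3,757.4317

$3,757.43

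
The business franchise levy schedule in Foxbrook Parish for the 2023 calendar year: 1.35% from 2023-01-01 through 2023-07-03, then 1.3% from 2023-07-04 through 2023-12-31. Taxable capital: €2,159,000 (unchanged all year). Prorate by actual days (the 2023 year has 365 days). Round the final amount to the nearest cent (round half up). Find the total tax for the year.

2023-01-01 to 2023-07-03: 184 days at 1.35% → €2,159,000 × 1.35% × 184/365 = €14,693.0301
2023-07-04 to 2023-12-31: 181 days at 1.3% → €2,159,000 × 1.3% × 181/365 = €13,918.1562
Total = €28,611.1863

€28,611.19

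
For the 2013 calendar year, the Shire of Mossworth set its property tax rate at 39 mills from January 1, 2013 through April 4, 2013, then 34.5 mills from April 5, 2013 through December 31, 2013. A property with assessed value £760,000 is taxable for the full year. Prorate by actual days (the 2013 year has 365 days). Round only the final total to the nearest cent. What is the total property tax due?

January 1 – April 4, 2013: 94 days at 39 mills → £760,000 × 3.9% × 94/365 = £7,633.3151
April 5 – December 31, 2013: 271 days at 34.5 mills → £760,000 × 3.45% × 271/365 = £19,467.4521
Total = £27,100.7671

£27,100.77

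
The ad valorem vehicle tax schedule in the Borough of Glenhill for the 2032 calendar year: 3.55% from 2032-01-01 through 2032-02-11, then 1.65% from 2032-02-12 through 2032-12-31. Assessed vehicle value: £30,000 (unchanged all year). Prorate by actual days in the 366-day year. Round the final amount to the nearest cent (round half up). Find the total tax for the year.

2032-01-01 to 2032-02-11: 42 days at 3.55% → £30,000 × 3.55% × 42/366 = £122.2131
2032-02-12 to 2032-12-31: 324 days at 1.65% → £30,000 × 1.65% × 324/366 = £438.1967
Total = £560.4098

£560.41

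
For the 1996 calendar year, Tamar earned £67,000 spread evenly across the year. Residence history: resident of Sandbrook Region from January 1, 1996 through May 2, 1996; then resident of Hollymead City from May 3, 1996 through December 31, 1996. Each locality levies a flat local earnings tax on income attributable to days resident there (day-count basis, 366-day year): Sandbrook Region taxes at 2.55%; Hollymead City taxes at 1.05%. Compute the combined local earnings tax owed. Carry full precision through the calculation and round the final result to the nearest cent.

Sandbrook Region, January 1 – May 2, 1996: 123 days → £67,000 × 2.55% × 123/366 = £574.1680
Hollymead City, May 3 – December 31, 1996: 243 days → £67,000 × 1.05% × 243/366 = £467.0779
Total = £1,041.2459

£1,041.25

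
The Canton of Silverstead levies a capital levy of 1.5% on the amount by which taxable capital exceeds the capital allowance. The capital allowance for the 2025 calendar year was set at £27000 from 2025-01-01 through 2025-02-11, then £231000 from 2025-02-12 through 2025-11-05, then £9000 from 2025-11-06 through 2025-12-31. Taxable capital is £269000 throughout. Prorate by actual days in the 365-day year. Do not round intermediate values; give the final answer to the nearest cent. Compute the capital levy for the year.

2025-01-01 to 2025-02-11: 42 days, exemption £27000 → (£269000 − £27000) × 1.5% × 42/365 = £417.6986
2025-02-12 to 2025-11-05: 267 days, exemption £231000 → (£269000 − £231000) × 1.5% × 267/365 = £416.9589
2025-11-06 to 2025-12-31: 56 days, exemption £9000 → (£269000 − £9000) × 1.5% × 56/365 = £598.3562
Total = £1433.0137

£1433.01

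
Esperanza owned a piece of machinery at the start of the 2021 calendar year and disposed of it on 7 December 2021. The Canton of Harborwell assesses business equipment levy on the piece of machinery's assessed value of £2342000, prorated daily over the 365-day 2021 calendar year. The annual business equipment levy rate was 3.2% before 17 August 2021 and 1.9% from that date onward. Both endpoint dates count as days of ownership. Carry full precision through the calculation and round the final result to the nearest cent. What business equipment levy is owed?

1 January – 16 August 2021: 228 days at 3.2% → £2342000 × 3.2% × 228/365 = £46814.3342
17 August – 7 December 2021: 113 days at 1.9% → £2342000 × 1.9% × 113/365 = £13776.0932
Total = £60590.4274

£60590.43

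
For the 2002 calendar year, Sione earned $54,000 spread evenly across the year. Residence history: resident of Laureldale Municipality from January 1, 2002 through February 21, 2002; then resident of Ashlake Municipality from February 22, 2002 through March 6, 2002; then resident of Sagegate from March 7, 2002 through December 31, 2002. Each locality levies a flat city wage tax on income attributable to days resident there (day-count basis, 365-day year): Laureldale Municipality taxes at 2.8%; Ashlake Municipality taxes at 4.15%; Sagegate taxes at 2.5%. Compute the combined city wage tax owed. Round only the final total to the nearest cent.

$1,404.81

Laureldale Municipality, January 1 – February 21, 2002: 52 days → $54,000 × 2.8% × 52/365 = $215.4082
Ashlake Municipality, February 22 – March 6, 2002: 13 days → $54,000 × 4.15% × 13/365 = $79.8164
Sagegate, March 7 – December 31, 2002: 300 days → $54,000 × 2.5% × 300/365 = $1,109.5890
Total = $1,404.8137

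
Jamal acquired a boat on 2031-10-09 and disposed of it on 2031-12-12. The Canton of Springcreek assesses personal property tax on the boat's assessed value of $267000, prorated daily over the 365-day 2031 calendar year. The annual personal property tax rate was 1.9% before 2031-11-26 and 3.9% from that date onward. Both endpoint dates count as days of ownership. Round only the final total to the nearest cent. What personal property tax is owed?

$1152.12

2031-10-09 to 2031-11-25: 48 days at 1.9% → $267000 × 1.9% × 48/365 = $667.1342
2031-11-26 to 2031-12-12: 17 days at 3.9% → $267000 × 3.9% × 17/365 = $484.9890
Total = $1152.1233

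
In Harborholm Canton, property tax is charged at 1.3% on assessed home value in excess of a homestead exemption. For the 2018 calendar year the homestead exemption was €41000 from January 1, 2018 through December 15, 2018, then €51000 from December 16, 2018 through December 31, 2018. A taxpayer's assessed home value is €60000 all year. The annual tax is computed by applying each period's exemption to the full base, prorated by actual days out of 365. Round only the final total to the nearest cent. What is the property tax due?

€241.30

January 1 – December 15, 2018: 349 days, exemption €41000 → (€60000 − €41000) × 1.3% × 349/365 = €236.1726
December 16 – December 31, 2018: 16 days, exemption €51000 → (€60000 − €51000) × 1.3% × 16/365 = €5.1288
Total = €241.3014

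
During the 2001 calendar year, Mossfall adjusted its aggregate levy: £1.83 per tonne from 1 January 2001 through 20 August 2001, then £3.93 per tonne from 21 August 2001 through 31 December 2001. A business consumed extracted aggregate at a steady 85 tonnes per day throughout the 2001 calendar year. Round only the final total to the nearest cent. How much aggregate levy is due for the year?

1 January – 20 August 2001: 232 days × 85 tonnes/day = 19,720 tonnes at £1.83/tonne → £36,087.60
21 August – 31 December 2001: 133 days × 85 tonnes/day = 11,305 tonnes at £3.93/tonne → £44,428.65

£80,516.25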